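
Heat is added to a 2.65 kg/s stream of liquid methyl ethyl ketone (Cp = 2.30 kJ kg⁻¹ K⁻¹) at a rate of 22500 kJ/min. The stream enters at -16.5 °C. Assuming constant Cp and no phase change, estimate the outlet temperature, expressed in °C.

Q = 22500 kJ/min = 375 kJ/s
ΔT = Q/(ṁ·Cp) = 375/(2.65×2.30) = 61.526 K
T_out = -16.5 + 61.526 = 45.026 °C

T_out = 45.0 °C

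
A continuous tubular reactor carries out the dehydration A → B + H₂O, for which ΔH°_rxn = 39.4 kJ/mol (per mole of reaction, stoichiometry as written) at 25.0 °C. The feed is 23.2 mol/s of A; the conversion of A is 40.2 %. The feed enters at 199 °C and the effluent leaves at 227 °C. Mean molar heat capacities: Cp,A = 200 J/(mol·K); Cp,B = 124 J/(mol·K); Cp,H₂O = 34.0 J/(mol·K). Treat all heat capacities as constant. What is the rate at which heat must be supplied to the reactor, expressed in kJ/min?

Q_in = 25100 kJ/min

Extent of reaction ξ = 0.402 × 23.2 = 9.3264 mol/s
Reaction term: ξ·ΔH°_rxn = 9.3264 × 39.4 = 367.46 kJ/s
Sensible, feed 199→25 °C: -807.36 kJ/s
Outlet flows (mol/s): A 13.874, B 9.3264, H₂O 9.3264
Sensible, products 25→227 °C: 858.15 kJ/s
Q = ΔH = 418.25 kJ/s = 418.25 kW
Heat supplied = 25095 kJ/min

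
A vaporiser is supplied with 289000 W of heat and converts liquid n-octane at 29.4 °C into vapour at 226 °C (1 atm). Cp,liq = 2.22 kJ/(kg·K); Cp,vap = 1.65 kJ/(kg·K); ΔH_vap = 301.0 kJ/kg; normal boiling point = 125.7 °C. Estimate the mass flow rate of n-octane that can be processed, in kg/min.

ṁ = 25.5 kg/min

Δh = 2.22×(125.7−29.4) + 301.0 + 1.65×(226−125.7) = 680.28 kJ/kg
Q = 289000 W = 289 kJ/s = 17340 kJ/min
ṁ = Q/Δh = 17340 / 680.28 = 25.489 kg/min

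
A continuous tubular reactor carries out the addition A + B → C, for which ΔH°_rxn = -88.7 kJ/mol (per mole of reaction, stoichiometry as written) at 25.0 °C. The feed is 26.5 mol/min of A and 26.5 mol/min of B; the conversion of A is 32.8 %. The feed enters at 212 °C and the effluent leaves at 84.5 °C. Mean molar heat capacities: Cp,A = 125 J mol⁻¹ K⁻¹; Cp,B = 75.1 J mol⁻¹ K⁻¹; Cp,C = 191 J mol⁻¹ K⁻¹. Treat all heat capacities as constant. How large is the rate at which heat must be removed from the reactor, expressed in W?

Extent of reaction ξ = 0.328 × 26.5 = 8.692 mol/min
Reaction term: ξ·ΔH°_rxn = 8.692 × -88.7 = -770.98 kJ/min
Sensible, feed 212→25 °C: -991.6 kJ/min
Outlet flows (mol/min): A 17.808, B 17.808, C 8.692
Sensible, products 25→84.5 °C: 310.8 kJ/min
Q = ΔH = -1451.8 kJ/min = -24.196 kW
Heat removed = 24196 W

Q_out = 24200 W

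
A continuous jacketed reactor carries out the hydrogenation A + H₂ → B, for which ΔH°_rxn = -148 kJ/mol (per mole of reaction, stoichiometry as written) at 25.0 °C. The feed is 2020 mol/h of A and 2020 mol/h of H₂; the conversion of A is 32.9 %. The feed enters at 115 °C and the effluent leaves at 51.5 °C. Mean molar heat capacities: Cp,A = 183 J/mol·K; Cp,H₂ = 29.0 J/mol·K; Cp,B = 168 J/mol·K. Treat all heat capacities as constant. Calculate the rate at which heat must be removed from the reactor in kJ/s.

Q_out = 35.1 kJ/s

Extent of reaction ξ = 0.329 × 2020 = 664.58 mol/h
Reaction term: ξ·ΔH°_rxn = 664.58 × -148 = -98358 kJ/h
Sensible, feed 115→25 °C: -38542 kJ/h
Outlet flows (mol/h): A 1355.4, H₂ 1355.4, B 664.58
Sensible, products 25→51.5 °C: 10573 kJ/h
Q = ΔH = -126330 kJ/h = -35.091 kW
Heat removed = 35.091 kJ/s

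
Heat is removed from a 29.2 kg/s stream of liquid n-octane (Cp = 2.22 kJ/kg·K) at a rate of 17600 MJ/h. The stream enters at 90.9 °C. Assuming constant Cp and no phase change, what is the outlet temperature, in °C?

T_out = 15.5 °C

Q = 17600 MJ/h = 4888.9 kJ/s
ΔT = Q/(ṁ·Cp) = 4888.9/(29.2×2.22) = 75.418 K
T_out = 90.9 − 75.418 = 15.482 °C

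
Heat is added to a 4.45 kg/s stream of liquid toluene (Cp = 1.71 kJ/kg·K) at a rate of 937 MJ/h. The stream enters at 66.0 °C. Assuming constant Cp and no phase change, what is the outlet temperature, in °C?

Q = 937 MJ/h = 260.28 kJ/s
ΔT = Q/(ṁ·Cp) = 260.28/(4.45×1.71) = 34.204 K
T_out = 66.0 + 34.204 = 100.2 °C

T_out = 100 °C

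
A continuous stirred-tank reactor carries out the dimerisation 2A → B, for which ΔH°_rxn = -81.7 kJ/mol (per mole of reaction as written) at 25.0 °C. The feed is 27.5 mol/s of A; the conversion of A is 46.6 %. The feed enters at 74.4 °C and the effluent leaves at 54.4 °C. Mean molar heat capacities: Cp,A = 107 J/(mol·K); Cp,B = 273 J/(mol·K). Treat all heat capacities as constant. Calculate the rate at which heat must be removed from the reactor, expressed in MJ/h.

Q_out = 2060 MJ/h

Extent of reaction ξ = 0.466 × 27.5 / 2 = 6.4075 mol/s
Reaction term: ξ·ΔH°_rxn = 6.4075 × -81.7 = -523.49 kJ/s
Sensible, feed 74.4→25 °C: -145.36 kJ/s
Outlet flows (mol/s): A 14.685, B 6.4075
Sensible, products 25→54.4 °C: 97.624 kJ/s
Q = ΔH = -571.23 kJ/s = -571.23 kW
Heat removed = 2056.4 MJ/h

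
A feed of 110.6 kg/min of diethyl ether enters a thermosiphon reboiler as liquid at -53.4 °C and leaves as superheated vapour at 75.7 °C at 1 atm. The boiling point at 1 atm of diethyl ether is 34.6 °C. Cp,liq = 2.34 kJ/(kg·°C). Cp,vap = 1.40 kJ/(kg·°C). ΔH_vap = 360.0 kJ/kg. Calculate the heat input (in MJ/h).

liquid -53.4→34.6 °C: 205.92 kJ/kg
vaporisation at 34.6 °C: 360 kJ/kg
vapour 34.6→75.7 °C: 57.54 kJ/kg
Δh = 205.92 + 360 + 57.54 = 623.46 kJ/kg
Q = ṁ·Δh = 110.6 kg/min × 623.46 kJ/kg = 68955 kJ/min
|Q| = 1149.2 kW = 4137.3 MJ/h

Q = 4140 MJ/h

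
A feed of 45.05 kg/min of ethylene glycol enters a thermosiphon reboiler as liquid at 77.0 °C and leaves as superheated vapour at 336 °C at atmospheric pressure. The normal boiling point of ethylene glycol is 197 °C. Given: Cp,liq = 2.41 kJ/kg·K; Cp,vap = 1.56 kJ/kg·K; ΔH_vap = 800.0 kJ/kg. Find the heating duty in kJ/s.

Q = 981 kJ/s

liquid 77.0→197 °C: 289.2 kJ/kg
vaporisation at 197 °C: 800 kJ/kg
vapour 197→336 °C: 216.84 kJ/kg
Δh = 289.2 + 800 + 216.84 = 1306 kJ/kg
Q = ṁ·Δh = 45.05 kg/min × 1306 kJ/kg = 58837 kJ/min
|Q| = 980.62 kW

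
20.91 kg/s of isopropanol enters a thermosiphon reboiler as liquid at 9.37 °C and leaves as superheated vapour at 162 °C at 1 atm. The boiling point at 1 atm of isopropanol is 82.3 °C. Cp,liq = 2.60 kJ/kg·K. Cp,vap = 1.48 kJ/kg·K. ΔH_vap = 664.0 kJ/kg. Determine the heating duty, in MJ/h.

Q = 73100 MJ/h

liquid 9.37→82.3 °C: 189.62 kJ/kg
vaporisation at 82.3 °C: 664 kJ/kg
vapour 82.3→162 °C: 117.96 kJ/kg
Δh = 189.62 + 664 + 117.96 = 971.57 kJ/kg
Q = ṁ·Δh = 20.91 kg/s × 971.57 kJ/kg = 20316 kJ/s
|Q| = 20316 kW = 73136 MJ/h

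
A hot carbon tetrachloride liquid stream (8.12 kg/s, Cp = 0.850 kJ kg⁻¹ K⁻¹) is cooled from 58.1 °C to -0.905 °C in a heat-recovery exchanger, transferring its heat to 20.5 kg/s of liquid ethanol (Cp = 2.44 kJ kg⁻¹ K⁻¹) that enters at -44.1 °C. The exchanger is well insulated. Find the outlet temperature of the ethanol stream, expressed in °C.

Heat released by hot stream: Q = 8.12 × 0.850 × (58.1 − -0.905) = 407.25 kJ/s
Energy balance on cold side (adiabatic exchanger): Q = ṁ_c·Cp_c·(T_c,out − T_c,in)
T_c,out = -44.1 + 407.25/(20.5 × 2.44) = -35.958 °C

T_c,out = -36.0 °C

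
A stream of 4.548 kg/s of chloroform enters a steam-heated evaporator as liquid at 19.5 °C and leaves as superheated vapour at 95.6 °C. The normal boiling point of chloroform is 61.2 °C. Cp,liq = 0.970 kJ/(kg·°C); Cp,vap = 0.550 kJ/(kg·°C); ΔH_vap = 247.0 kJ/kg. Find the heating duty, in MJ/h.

liquid 19.5→61.2 °C: 40.449 kJ/kg
vaporisation at 61.2 °C: 247 kJ/kg
vapour 61.2→95.6 °C: 18.92 kJ/kg
Δh = 40.449 + 247 + 18.92 = 306.37 kJ/kg
Q = ṁ·Δh = 4.548 kg/s × 306.37 kJ/kg = 1393.4 kJ/s
|Q| = 1393.4 kW = 5016.1 MJ/h

Q = 5020 MJ/h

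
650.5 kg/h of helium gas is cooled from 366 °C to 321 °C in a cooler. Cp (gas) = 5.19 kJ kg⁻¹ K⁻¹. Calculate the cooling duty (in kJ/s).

Q_c = 42.2 kJ/s

Q = ṁ·Cp·ΔT = 650.5 × 5.19 × (321 − 366) = -151920 kJ/h
Converting: 151920 / 3600 s = 42.201 kW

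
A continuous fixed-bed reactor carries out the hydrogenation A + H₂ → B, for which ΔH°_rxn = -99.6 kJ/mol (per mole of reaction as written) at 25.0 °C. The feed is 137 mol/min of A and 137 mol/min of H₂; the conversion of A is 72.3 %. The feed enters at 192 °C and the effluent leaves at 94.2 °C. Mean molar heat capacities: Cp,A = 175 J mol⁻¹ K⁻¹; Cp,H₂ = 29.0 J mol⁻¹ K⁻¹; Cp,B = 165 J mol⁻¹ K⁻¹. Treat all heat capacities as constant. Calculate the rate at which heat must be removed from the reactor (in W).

Extent of reaction ξ = 0.723 × 137 = 99.051 mol/min
Reaction term: ξ·ΔH°_rxn = 99.051 × -99.6 = -9865.5 kJ/min
Sensible, feed 192→25 °C: -4667.3 kJ/min
Outlet flows (mol/min): A 37.949, H₂ 37.949, B 99.051
Sensible, products 25→94.2 °C: 1666.7 kJ/min
Q = ΔH = -12866 kJ/min = -214.44 kW
Heat removed = 214440 W

Q_out = 214000 W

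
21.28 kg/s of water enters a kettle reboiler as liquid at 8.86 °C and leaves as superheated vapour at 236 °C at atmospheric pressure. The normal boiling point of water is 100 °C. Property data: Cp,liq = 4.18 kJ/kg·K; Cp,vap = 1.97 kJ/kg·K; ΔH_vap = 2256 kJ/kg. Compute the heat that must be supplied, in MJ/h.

Q = 223000 MJ/h

liquid 8.86→100 °C: 380.97 kJ/kg
vaporisation at 100 °C: 2256 kJ/kg
vapour 100→236 °C: 267.92 kJ/kg
Δh = 380.97 + 2256 + 267.92 = 2904.9 kJ/kg
Q = ṁ·Δh = 21.28 kg/s × 2904.9 kJ/kg = 61816 kJ/s
|Q| = 61816 kW = 222540 MJ/h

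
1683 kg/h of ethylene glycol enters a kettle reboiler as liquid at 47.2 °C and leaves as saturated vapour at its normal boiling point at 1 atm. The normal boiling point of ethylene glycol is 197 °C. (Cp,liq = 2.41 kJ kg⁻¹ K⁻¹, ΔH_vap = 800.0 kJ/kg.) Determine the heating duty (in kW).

liquid 47.2→197 °C: 361.02 kJ/kg
vaporisation at 197 °C: 800 kJ/kg
Δh = 361.02 + 800 = 1161 kJ/kg
Q = ṁ·Δh = 1683 kg/h × 1161 kJ/kg = 1.954e+06 kJ/h
|Q| = 542.78 kW

Q = 543 kW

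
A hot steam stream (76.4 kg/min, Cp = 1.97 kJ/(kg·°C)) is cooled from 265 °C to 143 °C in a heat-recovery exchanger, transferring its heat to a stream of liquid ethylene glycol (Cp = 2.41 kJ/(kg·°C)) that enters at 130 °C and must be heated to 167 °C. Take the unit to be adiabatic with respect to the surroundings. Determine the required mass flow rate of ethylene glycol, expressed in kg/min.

Heat released by hot stream: Q = 76.4 × 1.97 × (265 − 143) = 18362 kJ/min
Energy balance on cold side (adiabatic exchanger): Q = ṁ_c·Cp_c·(T_c,out − T_c,in)
ṁ_c = 18362 / [2.41 × (167 − 130)] = 205.92 kg/min

ṁ_c = 206 kg/min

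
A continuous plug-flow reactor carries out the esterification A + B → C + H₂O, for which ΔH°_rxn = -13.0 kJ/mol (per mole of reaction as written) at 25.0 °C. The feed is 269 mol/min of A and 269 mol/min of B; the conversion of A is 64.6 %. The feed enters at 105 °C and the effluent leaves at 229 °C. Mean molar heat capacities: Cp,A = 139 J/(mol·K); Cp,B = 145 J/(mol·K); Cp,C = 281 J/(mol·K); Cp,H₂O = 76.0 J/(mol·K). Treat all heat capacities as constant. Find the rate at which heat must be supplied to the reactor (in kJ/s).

Extent of reaction ξ = 0.646 × 269 = 173.77 mol/min
Reaction term: ξ·ΔH°_rxn = 173.77 × -13.0 = -2259.1 kJ/min
Sensible, feed 105→25 °C: -6111.7 kJ/min
Outlet flows (mol/min): A 95.226, B 95.226, C 173.77, H₂O 173.77
Sensible, products 25→229 °C: 18173 kJ/min
Q = ΔH = 9801.9 kJ/min = 163.36 kW
Heat supplied = 163.36 kJ/s

Q_in = 163 kJ/s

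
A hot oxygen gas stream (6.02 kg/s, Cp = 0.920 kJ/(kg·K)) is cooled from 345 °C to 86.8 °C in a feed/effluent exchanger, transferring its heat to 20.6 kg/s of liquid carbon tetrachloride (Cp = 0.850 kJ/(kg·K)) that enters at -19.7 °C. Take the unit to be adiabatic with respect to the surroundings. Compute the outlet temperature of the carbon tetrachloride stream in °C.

T_c,out = 62.0 °C

Heat released by hot stream: Q = 6.02 × 0.920 × (345 − 86.8) = 1430 kJ/s
Energy balance on cold side (adiabatic exchanger): Q = ṁ_c·Cp_c·(T_c,out − T_c,in)
T_c,out = -19.7 + 1430/(20.6 × 0.850) = 61.968 °C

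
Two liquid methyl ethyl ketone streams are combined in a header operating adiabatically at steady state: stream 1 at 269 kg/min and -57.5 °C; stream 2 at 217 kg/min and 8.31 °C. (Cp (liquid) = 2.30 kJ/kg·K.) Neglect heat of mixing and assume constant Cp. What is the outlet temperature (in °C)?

Energy balance with Q = 0: Σ ṁᵢCp,ᵢ(T_out − Tᵢ) = 0
T_out = Σ ṁᵢCp,ᵢTᵢ / Σ ṁᵢCp,ᵢ
      = -31428 / 1117.8 = -28.116 °C

T_out = -28.1 °C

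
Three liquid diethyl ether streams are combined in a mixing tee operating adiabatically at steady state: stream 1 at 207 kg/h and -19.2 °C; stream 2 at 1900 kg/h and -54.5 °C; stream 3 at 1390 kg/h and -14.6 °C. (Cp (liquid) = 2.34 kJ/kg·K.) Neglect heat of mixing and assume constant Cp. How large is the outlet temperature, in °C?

T_out = -36.6 °C

Adiabatic, steady state ⇒ Σ ṁᵢCp,ᵢ(T_out − Tᵢ) = 0
T_out = Σ ṁᵢCp,ᵢTᵢ / Σ ṁᵢCp,ᵢ
      = -299100 / 8183 = -36.551 °C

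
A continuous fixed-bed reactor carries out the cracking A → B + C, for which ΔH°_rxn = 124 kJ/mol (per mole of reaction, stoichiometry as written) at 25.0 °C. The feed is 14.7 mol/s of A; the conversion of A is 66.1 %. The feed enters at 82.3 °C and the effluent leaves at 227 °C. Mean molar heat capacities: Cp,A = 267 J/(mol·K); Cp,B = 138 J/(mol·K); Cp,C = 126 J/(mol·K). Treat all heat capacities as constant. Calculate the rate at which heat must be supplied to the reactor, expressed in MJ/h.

Q_in = 6360 MJ/h

Extent of reaction ξ = 0.661 × 14.7 = 9.7167 mol/s
Reaction term: ξ·ΔH°_rxn = 9.7167 × 124 = 1204.9 kJ/s
Sensible, feed 82.3→25 °C: -224.9 kJ/s
Outlet flows (mol/s): A 4.9833, B 9.7167, C 9.7167
Sensible, products 25→227 °C: 786.94 kJ/s
Q = ΔH = 1766.9 kJ/s = 1766.9 kW
Heat supplied = 6360.9 MJ/h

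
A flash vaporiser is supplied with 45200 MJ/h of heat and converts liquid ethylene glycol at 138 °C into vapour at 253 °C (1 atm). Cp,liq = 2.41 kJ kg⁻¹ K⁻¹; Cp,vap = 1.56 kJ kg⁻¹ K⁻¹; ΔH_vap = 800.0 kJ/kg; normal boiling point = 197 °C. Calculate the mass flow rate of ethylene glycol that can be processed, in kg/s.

Δh = 2.41×(197−138) + 800.0 + 1.56×(253−197) = 1029.5 kJ/kg
Q = 45200 MJ/h = 12556 kJ/s = 12556 kJ/s
ṁ = Q/Δh = 12556 / 1029.5 = 12.195 kg/s

ṁ = 12.2 kg/s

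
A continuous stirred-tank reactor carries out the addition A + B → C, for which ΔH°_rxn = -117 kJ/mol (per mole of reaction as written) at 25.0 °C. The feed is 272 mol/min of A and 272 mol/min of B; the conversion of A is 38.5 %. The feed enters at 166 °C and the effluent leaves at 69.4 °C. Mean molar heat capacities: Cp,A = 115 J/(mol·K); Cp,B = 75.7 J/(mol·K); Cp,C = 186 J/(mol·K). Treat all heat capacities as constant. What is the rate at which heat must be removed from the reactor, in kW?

Q_out = 288 kW

Extent of reaction ξ = 0.385 × 272 = 104.72 mol/min
Reaction term: ξ·ΔH°_rxn = 104.72 × -117 = -12252 kJ/min
Sensible, feed 166→25 °C: -7313.7 kJ/min
Outlet flows (mol/min): A 167.28, B 167.28, C 104.72
Sensible, products 25→69.4 °C: 2281.2 kJ/min
Q = ΔH = -17285 kJ/min = -288.08 kW
Heat removed = 288.08 kW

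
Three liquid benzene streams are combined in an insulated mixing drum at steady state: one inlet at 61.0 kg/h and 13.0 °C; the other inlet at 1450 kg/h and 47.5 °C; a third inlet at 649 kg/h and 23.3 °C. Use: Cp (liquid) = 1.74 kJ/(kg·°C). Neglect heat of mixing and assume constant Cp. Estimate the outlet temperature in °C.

T_out = 39.3 °C

Energy balance with Q = 0: Σ ṁᵢCp,ᵢ(T_out − Tᵢ) = 0
T_out = Σ ṁᵢCp,ᵢTᵢ / Σ ṁᵢCp,ᵢ
      = 147530 / 3758.4 = 39.254 °C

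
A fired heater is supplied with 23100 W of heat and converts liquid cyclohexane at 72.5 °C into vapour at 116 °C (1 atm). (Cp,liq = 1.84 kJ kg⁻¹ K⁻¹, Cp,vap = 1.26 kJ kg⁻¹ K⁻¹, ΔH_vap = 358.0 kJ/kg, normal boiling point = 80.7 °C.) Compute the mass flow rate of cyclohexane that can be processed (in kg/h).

ṁ = 199 kg/h

Δh = 1.84×(80.7−72.5) + 358.0 + 1.26×(116−80.7) = 417.57 kJ/kg
Q = 23100 W = 23.1 kJ/s = 83160 kJ/h
ṁ = Q/Δh = 83160 / 417.57 = 199.15 kg/h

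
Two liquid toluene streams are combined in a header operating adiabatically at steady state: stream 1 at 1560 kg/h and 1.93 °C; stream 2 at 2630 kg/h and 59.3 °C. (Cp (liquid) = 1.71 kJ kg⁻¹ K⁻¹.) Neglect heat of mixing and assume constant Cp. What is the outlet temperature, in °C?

T_out = 37.9 °C

No heat crosses the boundary, so H_out = H_in.
T_out = Σ ṁᵢCp,ᵢTᵢ / Σ ṁᵢCp,ᵢ
      = 271840 / 7164.9 = 37.94 °C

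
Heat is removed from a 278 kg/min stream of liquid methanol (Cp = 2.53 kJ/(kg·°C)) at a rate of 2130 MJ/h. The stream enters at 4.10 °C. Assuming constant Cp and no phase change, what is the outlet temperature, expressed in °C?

Q = 2130 MJ/h = 35500 kJ/min
ΔT = Q/(ṁ·Cp) = 35500/(278×2.53) = 50.473 K
T_out = 4.10 − 50.473 = -46.373 °C

T_out = -46.4 °C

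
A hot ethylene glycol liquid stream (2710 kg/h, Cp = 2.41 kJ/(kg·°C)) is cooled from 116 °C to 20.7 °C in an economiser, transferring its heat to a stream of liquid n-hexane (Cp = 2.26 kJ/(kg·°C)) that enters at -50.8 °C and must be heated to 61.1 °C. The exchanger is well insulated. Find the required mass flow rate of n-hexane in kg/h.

Heat released by hot stream: Q = 2710 × 2.41 × (116 − 20.7) = 622410 kJ/h
Energy balance on cold side (adiabatic exchanger): Q = ṁ_c·Cp_c·(T_c,out − T_c,in)
ṁ_c = 622410 / [2.26 × (61.1 − -50.8)] = 2461.2 kg/h

ṁ_c = 2460 kg/h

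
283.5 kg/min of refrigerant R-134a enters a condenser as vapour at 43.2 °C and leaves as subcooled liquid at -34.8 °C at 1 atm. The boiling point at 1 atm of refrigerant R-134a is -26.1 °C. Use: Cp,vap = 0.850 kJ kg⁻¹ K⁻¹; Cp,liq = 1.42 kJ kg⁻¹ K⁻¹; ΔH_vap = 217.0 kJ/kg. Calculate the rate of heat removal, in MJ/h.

Q_c = 4900 MJ/h

vapour 43.2→-26.1 °C: -58.905 kJ/kg
condensation at -26.1 °C: -217 kJ/kg
liquid -26.1→-34.8 °C: -12.354 kJ/kg
Δh = -58.905 + -217 + -12.354 = -288.26 kJ/kg
Q = ṁ·Δh = 283.5 kg/min × -288.26 kJ/kg = -81721 kJ/min
|Q| = 1362 kW = 4903.3 MJ/h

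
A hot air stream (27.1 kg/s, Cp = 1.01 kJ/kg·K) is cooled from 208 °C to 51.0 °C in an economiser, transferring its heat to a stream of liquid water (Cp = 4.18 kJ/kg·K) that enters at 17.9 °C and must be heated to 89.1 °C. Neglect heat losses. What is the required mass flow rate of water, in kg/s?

ṁ_c = 14.4 kg/s

Heat released by hot stream: Q = 27.1 × 1.01 × (208 − 51.0) = 4297.2 kJ/s
Energy balance on cold side (adiabatic exchanger): Q = ṁ_c·Cp_c·(T_c,out − T_c,in)
ṁ_c = 4297.2 / [4.18 × (89.1 − 17.9)] = 14.439 kg/s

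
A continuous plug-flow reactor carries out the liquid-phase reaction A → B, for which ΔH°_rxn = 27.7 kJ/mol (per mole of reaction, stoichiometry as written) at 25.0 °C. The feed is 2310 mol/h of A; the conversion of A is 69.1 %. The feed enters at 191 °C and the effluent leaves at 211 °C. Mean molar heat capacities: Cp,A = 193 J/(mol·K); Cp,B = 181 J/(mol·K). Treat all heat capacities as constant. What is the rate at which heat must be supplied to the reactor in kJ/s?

Q_in = 13.8 kJ/s

Extent of reaction ξ = 0.691 × 2310 = 1596.2 mol/h
Reaction term: ξ·ΔH°_rxn = 1596.2 × 27.7 = 44215 kJ/h
Sensible, feed 191→25 °C: -74008 kJ/h
Outlet flows (mol/h): A 713.79, B 1596.2
Sensible, products 25→211 °C: 79362 kJ/h
Q = ΔH = 49569 kJ/h = 13.769 kW
Heat supplied = 13.769 kJ/s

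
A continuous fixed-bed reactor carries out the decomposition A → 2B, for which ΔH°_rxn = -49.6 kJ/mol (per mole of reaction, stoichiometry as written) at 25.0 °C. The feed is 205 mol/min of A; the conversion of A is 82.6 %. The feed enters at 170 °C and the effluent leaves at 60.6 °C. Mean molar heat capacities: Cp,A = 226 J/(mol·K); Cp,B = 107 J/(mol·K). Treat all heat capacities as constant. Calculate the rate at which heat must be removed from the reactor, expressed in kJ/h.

Extent of reaction ξ = 0.826 × 205 = 169.33 mol/min
Reaction term: ξ·ΔH°_rxn = 169.33 × -49.6 = -8398.8 kJ/min
Sensible, feed 170→25 °C: -6717.9 kJ/min
Outlet flows (mol/min): A 35.67, B 338.66
Sensible, products 25→60.6 °C: 1577 kJ/min
Q = ΔH = -13540 kJ/min = -225.66 kW
Heat removed = 812380 kJ/h

Q_out = 812000 kJ/h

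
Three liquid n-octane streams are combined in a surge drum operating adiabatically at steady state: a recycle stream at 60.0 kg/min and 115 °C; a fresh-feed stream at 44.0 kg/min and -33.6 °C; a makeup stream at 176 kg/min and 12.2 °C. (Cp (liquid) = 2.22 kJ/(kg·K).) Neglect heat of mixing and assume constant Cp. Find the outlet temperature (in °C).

T_out = 27.0 °C

Energy balance with Q = 0: Σ ṁᵢCp,ᵢ(T_out − Tᵢ) = 0
Σ ṁᵢCp,ᵢTᵢ = 60.0×2.22×115 + 44.0×2.22×-33.6 + 176×2.22×12.2 = 16803
Σ ṁᵢCp,ᵢ = 60.0×2.22 + 44.0×2.22 + 176×2.22 = 621.6
T_out = 16803 / 621.6 = 27.031 °C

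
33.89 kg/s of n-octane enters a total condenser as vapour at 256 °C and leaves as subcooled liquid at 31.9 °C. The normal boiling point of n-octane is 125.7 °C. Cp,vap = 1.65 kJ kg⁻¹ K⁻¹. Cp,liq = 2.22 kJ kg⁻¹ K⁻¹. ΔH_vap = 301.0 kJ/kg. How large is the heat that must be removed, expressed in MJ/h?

Q_c = 88400 MJ/h

vapour 256→125.7 °C: -215 kJ/kg
condensation at 125.7 °C: -301 kJ/kg
liquid 125.7→31.9 °C: -208.24 kJ/kg
Δh = -215 + -301 + -208.24 = -724.23 kJ/kg
Q = ṁ·Δh = 33.89 kg/s × -724.23 kJ/kg = -24544 kJ/s
|Q| = 24544 kW = 88359 MJ/h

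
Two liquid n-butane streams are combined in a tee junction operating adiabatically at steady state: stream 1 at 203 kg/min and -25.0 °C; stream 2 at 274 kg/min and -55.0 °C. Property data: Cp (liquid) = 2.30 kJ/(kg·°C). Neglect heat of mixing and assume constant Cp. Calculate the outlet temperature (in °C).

Energy balance with Q = 0: Σ ṁᵢCp,ᵢ(T_out − Tᵢ) = 0
Σ ṁᵢCp,ᵢTᵢ = 203×2.30×-25.0 + 274×2.30×-55.0 = -46333
Σ ṁᵢCp,ᵢ = 203×2.30 + 274×2.30 = 1097.1
T_out = -46333 / 1097.1 = -42.233 °C

T_out = -42.2 °C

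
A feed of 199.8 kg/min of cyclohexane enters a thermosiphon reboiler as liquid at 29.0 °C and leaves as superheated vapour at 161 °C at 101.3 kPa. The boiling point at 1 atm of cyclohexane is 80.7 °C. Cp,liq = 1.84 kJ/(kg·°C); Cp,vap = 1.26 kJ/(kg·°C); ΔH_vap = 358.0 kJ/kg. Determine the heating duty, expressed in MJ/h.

liquid 29.0→80.7 °C: 95.128 kJ/kg
vaporisation at 80.7 °C: 358 kJ/kg
vapour 80.7→161 °C: 101.18 kJ/kg
Δh = 95.128 + 358 + 101.18 = 554.31 kJ/kg
Q = ṁ·Δh = 199.8 kg/min × 554.31 kJ/kg = 110750 kJ/min
|Q| = 1845.8 kW = 6645 MJ/h

Q = 6650 MJ/h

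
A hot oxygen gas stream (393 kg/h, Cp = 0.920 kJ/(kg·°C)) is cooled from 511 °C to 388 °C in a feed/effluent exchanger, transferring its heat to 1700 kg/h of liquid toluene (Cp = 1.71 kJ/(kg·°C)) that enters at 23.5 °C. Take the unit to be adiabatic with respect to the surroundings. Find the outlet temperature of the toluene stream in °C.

T_c,out = 38.8 °C

Heat released by hot stream: Q = 393 × 0.920 × (511 − 388) = 44472 kJ/h
Energy balance on cold side (adiabatic exchanger): Q = ṁ_c·Cp_c·(T_c,out − T_c,in)
T_c,out = 23.5 + 44472/(1700 × 1.71) = 38.798 °C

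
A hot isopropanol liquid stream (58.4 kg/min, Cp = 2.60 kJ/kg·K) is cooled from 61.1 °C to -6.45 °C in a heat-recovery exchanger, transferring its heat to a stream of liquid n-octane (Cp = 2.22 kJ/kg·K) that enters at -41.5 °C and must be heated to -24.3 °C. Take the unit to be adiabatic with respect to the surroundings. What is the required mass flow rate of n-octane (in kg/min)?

Heat released by hot stream: Q = 58.4 × 2.60 × (61.1 − -6.45) = 10257 kJ/min
Energy balance on cold side (adiabatic exchanger): Q = ṁ_c·Cp_c·(T_c,out − T_c,in)
ṁ_c = 10257 / [2.22 × (-24.3 − -41.5)] = 268.61 kg/min

ṁ_c = 269 kg/min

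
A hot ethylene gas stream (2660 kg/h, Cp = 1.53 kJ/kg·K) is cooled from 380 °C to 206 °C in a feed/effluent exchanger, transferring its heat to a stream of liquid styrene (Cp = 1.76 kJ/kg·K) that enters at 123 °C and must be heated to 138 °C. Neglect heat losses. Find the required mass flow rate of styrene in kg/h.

Heat released by hot stream: Q = 2660 × 1.53 × (380 − 206) = 708150 kJ/h
Energy balance on cold side (adiabatic exchanger): Q = ṁ_c·Cp_c·(T_c,out − T_c,in)
ṁ_c = 708150 / [1.76 × (138 − 123)] = 26824 kg/h

ṁ_c = 26800 kg/h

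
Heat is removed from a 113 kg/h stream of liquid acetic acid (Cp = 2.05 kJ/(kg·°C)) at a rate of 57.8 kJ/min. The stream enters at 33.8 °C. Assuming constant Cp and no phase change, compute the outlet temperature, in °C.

Q = 57.8 kJ/min = 3468 kJ/h
ΔT = Q/(ṁ·Cp) = 3468/(113×2.05) = 14.971 K
T_out = 33.8 − 14.971 = 18.829 °C

T_out = 18.8 °C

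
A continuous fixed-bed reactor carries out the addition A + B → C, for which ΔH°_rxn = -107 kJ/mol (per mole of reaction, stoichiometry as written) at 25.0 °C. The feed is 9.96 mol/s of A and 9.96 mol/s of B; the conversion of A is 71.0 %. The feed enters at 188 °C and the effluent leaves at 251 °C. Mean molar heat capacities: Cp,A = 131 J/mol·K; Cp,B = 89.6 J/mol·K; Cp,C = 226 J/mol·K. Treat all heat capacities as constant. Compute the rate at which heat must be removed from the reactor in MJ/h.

Extent of reaction ξ = 0.710 × 9.96 = 7.0716 mol/s
Reaction term: ξ·ΔH°_rxn = 7.0716 × -107 = -756.66 kJ/s
Sensible, feed 188→25 °C: -358.14 kJ/s
Outlet flows (mol/s): A 2.8884, B 2.8884, C 7.0716
Sensible, products 25→251 °C: 505.19 kJ/s
Q = ΔH = -609.61 kJ/s = -609.61 kW
Heat removed = 2194.6 MJ/h

Q_out = 2190 MJ/h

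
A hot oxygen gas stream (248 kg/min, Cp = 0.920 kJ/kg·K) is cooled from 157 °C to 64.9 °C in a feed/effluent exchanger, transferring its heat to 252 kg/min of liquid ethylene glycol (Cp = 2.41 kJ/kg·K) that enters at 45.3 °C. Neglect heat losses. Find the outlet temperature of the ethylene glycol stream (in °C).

T_c,out = 79.9 °C

Heat released by hot stream: Q = 248 × 0.920 × (157 − 64.9) = 21014 kJ/min
Energy balance on cold side (adiabatic exchanger): Q = ṁ_c·Cp_c·(T_c,out − T_c,in)
T_c,out = 45.3 + 21014/(252 × 2.41) = 79.9 °C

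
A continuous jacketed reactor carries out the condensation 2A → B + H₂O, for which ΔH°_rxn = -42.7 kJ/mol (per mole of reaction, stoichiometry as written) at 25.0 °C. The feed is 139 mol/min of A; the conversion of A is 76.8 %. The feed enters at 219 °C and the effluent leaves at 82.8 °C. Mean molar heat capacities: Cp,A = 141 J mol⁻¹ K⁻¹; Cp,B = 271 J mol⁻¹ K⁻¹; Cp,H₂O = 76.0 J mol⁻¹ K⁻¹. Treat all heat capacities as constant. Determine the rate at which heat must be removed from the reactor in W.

Extent of reaction ξ = 0.768 × 139 / 2 = 53.376 mol/min
Reaction term: ξ·ΔH°_rxn = 53.376 × -42.7 = -2279.2 kJ/min
Sensible, feed 219→25 °C: -3802.2 kJ/min
Outlet flows (mol/min): A 32.248, B 53.376, H₂O 53.376
Sensible, products 25→82.8 °C: 1333.4 kJ/min
Q = ΔH = -4748 kJ/min = -79.133 kW
Heat removed = 79133 W

Q_out = 79100 W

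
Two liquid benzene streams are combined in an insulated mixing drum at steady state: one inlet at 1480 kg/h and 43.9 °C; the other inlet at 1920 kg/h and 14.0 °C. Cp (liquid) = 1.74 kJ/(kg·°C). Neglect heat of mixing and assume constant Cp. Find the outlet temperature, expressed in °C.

Energy balance with Q = 0: Σ ṁᵢCp,ᵢ(T_out − Tᵢ) = 0
T_out = Σ ṁᵢCp,ᵢTᵢ / Σ ṁᵢCp,ᵢ
      = 159820 / 5916 = 27.015 °C

T_out = 27.0 °C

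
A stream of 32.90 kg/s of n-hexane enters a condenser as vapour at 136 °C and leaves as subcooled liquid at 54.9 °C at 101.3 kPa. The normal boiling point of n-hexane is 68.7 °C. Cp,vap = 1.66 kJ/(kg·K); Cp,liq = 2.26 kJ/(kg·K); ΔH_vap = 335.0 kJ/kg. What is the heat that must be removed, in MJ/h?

Q_c = 56600 MJ/h

vapour 136→68.7 °C: -111.72 kJ/kg
condensation at 68.7 °C: -335 kJ/kg
liquid 68.7→54.9 °C: -31.188 kJ/kg
Δh = -111.72 + -335 + -31.188 = -477.91 kJ/kg
Q = ṁ·Δh = 32.90 kg/s × -477.91 kJ/kg = -15723 kJ/s
|Q| = 15723 kW = 56603 MJ/h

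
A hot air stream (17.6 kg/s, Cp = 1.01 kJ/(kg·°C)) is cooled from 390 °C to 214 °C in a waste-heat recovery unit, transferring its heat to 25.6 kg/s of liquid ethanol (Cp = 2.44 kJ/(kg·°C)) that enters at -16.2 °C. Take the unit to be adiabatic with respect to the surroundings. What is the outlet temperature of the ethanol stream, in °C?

T_c,out = 33.9 °C

Heat released by hot stream: Q = 17.6 × 1.01 × (390 − 214) = 3128.6 kJ/s
Energy balance on cold side (adiabatic exchanger): Q = ṁ_c·Cp_c·(T_c,out − T_c,in)
T_c,out = -16.2 + 3128.6/(25.6 × 2.44) = 33.886 °C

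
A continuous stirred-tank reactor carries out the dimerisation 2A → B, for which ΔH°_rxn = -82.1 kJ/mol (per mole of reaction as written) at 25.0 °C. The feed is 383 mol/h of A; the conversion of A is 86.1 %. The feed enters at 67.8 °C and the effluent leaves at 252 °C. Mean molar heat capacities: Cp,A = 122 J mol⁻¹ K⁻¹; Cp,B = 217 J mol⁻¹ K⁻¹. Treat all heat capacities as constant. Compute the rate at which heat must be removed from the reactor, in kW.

Q_out = 1.65 kW

Extent of reaction ξ = 0.861 × 383 / 2 = 164.88 mol/h
Reaction term: ξ·ΔH°_rxn = 164.88 × -82.1 = -13537 kJ/h
Sensible, feed 67.8→25 °C: -1999.9 kJ/h
Outlet flows (mol/h): A 53.237, B 164.88
Sensible, products 25→252 °C: 9596.2 kJ/h
Q = ΔH = -5940.4 kJ/h = -1.6501 kW
Heat removed = 1.6501 kW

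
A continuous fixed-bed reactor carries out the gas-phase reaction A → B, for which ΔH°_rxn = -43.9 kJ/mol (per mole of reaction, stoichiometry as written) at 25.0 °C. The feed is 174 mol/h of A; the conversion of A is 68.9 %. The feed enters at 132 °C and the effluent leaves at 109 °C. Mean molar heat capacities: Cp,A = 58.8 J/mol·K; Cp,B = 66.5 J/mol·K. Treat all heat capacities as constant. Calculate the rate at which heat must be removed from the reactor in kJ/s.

Extent of reaction ξ = 0.689 × 174 = 119.89 mol/h
Reaction term: ξ·ΔH°_rxn = 119.89 × -43.9 = -5263 kJ/h
Sensible, feed 132→25 °C: -1094.7 kJ/h
Outlet flows (mol/h): A 54.114, B 119.89
Sensible, products 25→109 °C: 936.96 kJ/h
Q = ΔH = -5420.8 kJ/h = -1.5058 kW
Heat removed = 1.5058 kJ/s

Q_out = 1.51 kJ/s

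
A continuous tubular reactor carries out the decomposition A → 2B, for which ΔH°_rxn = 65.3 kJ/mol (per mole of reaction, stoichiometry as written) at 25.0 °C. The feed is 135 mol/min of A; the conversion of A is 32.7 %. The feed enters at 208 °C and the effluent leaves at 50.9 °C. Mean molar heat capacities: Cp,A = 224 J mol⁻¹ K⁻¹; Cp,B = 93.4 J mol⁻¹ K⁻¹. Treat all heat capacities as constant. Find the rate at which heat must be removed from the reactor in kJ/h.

Q_out = 115000 kJ/h

Extent of reaction ξ = 0.327 × 135 = 44.145 mol/min
Reaction term: ξ·ΔH°_rxn = 44.145 × 65.3 = 2882.7 kJ/min
Sensible, feed 208→25 °C: -5533.9 kJ/min
Outlet flows (mol/min): A 90.855, B 88.29
Sensible, products 25→50.9 °C: 740.68 kJ/min
Q = ΔH = -1910.6 kJ/min = -31.843 kW
Heat removed = 114630 kJ/h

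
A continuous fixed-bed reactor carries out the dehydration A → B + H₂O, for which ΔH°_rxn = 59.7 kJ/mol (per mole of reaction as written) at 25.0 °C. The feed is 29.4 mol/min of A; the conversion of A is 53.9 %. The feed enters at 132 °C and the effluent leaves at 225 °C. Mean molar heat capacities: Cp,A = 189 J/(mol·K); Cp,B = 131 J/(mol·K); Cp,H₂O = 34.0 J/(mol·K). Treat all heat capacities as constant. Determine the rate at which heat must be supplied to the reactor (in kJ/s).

Extent of reaction ξ = 0.539 × 29.4 = 15.847 mol/min
Reaction term: ξ·ΔH°_rxn = 15.847 × 59.7 = 946.04 kJ/min
Sensible, feed 132→25 °C: -594.56 kJ/min
Outlet flows (mol/min): A 13.553, B 15.847, H₂O 15.847
Sensible, products 25→225 °C: 1035.3 kJ/min
Q = ΔH = 1386.7 kJ/min = 23.112 kW
Heat supplied = 23.112 kJ/s

Q_in = 23.1 kJ/s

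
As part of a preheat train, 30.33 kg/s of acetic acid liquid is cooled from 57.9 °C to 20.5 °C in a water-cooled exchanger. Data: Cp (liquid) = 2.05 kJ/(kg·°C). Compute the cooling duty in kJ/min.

Q = ṁ·Cp·ΔT = 30.33 × 2.05 × (20.5 − 57.9) = -2325.4 kJ/s
Cooling duty = 139520 kJ/min

Q_c = 140000 kJ/min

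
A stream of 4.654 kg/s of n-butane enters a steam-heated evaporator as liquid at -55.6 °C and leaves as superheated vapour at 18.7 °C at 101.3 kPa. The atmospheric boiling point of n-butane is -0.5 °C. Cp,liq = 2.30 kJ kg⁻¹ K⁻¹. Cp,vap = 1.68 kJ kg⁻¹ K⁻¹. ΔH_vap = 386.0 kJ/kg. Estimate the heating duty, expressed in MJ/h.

liquid -55.6→-0.5 °C: 126.73 kJ/kg
vaporisation at -0.5 °C: 386 kJ/kg
vapour -0.5→18.7 °C: 32.256 kJ/kg
Δh = 126.73 + 386 + 32.256 = 544.99 kJ/kg
Q = ṁ·Δh = 4.654 kg/s × 544.99 kJ/kg = 2536.4 kJ/s
|Q| = 2536.4 kW = 9130.9 MJ/h

Q = 9130 MJ/h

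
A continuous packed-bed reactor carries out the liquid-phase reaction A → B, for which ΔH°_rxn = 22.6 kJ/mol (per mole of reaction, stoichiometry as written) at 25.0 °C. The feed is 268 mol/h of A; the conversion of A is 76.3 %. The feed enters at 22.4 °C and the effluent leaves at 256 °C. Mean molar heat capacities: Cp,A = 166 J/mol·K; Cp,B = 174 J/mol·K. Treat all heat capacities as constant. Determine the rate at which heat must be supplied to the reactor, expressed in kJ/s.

Extent of reaction ξ = 0.763 × 268 = 204.48 mol/h
Reaction term: ξ·ΔH°_rxn = 204.48 × 22.6 = 4621.3 kJ/h
Sensible, feed 22.4→25 °C: 115.67 kJ/h
Outlet flows (mol/h): A 63.516, B 204.48
Sensible, products 25→256 °C: 10655 kJ/h
Q = ΔH = 15392 kJ/h = 4.2755 kW
Heat supplied = 4.2755 kJ/s

Q_in = 4.28 kJ/s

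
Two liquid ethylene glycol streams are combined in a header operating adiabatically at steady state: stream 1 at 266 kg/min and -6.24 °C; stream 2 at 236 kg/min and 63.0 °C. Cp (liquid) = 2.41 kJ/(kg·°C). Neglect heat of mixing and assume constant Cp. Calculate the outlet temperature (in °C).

T_out = 26.3 °C

Adiabatic, steady state ⇒ Σ ṁᵢCp,ᵢ(T_out − Tᵢ) = 0
T_out = Σ ṁᵢCp,ᵢTᵢ / Σ ṁᵢCp,ᵢ
      = 31832 / 1209.8 = 26.311 °C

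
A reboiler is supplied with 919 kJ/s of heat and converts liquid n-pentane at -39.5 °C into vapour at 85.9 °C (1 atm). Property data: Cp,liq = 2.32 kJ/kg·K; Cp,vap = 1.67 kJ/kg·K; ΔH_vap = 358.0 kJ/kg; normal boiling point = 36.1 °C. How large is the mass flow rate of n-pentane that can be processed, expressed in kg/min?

Δh = 2.32×(36.1−-39.5) + 358.0 + 1.67×(85.9−36.1) = 616.56 kJ/kg
Q = 919 kJ/s = 919 kJ/s = 55140 kJ/min
ṁ = Q/Δh = 55140 / 616.56 = 89.432 kg/min

ṁ = 89.4 kg/min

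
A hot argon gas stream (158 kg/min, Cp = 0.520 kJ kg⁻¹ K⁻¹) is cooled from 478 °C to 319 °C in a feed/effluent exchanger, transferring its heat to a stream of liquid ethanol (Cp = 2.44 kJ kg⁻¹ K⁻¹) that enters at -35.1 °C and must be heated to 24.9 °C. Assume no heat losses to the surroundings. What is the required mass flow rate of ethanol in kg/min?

ṁ_c = 89.2 kg/min

Heat released by hot stream: Q = 158 × 0.520 × (478 − 319) = 13063 kJ/min
Energy balance on cold side (adiabatic exchanger): Q = ṁ_c·Cp_c·(T_c,out − T_c,in)
ṁ_c = 13063 / [2.44 × (24.9 − -35.1)] = 89.231 kg/min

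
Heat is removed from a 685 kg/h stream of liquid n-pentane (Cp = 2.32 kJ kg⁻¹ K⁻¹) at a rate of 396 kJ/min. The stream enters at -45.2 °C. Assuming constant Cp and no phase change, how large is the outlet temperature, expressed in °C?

T_out = -60.2 °C

Q = 396 kJ/min = 23760 kJ/h
ΔT = Q/(ṁ·Cp) = 23760/(685×2.32) = 14.951 K
T_out = -45.2 − 14.951 = -60.151 °C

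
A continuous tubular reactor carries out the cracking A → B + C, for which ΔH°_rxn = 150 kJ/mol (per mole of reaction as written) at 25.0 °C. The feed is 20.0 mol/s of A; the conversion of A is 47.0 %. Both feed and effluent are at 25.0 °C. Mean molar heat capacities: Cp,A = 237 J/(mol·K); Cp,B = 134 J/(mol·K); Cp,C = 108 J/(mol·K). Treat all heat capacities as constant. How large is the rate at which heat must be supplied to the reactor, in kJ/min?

Q_in = 84600 kJ/min

Extent of reaction ξ = 0.470 × 20.0 = 9.4 mol/s
Reaction term: ξ·ΔH°_rxn = 9.4 × 150 = 1410 kJ/s
Q = ΔH = 1410 kJ/s = 1410 kW
Heat supplied = 84600 kJ/min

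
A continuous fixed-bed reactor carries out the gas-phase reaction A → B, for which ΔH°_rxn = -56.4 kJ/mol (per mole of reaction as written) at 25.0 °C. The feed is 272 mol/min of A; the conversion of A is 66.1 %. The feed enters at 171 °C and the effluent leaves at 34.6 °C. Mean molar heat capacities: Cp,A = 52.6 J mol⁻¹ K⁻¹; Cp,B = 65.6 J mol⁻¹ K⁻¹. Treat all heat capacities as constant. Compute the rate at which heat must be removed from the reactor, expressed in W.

Extent of reaction ξ = 0.661 × 272 = 179.79 mol/min
Reaction term: ξ·ΔH°_rxn = 179.79 × -56.4 = -10140 kJ/min
Sensible, feed 171→25 °C: -2088.9 kJ/min
Outlet flows (mol/min): A 92.208, B 179.79
Sensible, products 25→34.6 °C: 159.79 kJ/min
Q = ΔH = -12069 kJ/min = -201.16 kW
Heat removed = 201160 W

Q_out = 201000 W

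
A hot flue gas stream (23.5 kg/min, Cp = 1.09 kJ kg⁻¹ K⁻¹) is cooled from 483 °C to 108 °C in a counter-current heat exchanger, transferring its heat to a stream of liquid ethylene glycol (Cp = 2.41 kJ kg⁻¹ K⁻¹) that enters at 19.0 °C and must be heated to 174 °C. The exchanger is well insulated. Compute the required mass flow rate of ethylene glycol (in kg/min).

Heat released by hot stream: Q = 23.5 × 1.09 × (483 − 108) = 9605.6 kJ/min
Energy balance on cold side (adiabatic exchanger): Q = ṁ_c·Cp_c·(T_c,out − T_c,in)
ṁ_c = 9605.6 / [2.41 × (174 − 19.0)] = 25.714 kg/min

ṁ_c = 25.7 kg/min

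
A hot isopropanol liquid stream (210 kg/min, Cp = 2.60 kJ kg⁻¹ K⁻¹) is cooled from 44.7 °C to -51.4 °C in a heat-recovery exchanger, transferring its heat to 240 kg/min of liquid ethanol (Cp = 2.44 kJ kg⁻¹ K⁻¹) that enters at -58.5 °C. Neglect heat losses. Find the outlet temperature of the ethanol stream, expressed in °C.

Heat released by hot stream: Q = 210 × 2.60 × (44.7 − -51.4) = 52471 kJ/min
Energy balance on cold side (adiabatic exchanger): Q = ṁ_c·Cp_c·(T_c,out − T_c,in)
T_c,out = -58.5 + 52471/(240 × 2.44) = 31.101 °C

T_c,out = 31.1 °C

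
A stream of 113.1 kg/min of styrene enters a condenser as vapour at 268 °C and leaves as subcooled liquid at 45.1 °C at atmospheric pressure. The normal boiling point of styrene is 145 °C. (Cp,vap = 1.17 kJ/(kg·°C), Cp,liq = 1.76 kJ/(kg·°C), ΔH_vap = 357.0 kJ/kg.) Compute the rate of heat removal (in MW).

vapour 268→145 °C: -143.91 kJ/kg
condensation at 145 °C: -357 kJ/kg
liquid 145→45.1 °C: -175.82 kJ/kg
Δh = -143.91 + -357 + -175.82 = -676.73 kJ/kg
Q = ṁ·Δh = 113.1 kg/min × -676.73 kJ/kg = -76539 kJ/min
|Q| = 1275.6 kW = 1.2756 MW

Q_c = 1.28 MW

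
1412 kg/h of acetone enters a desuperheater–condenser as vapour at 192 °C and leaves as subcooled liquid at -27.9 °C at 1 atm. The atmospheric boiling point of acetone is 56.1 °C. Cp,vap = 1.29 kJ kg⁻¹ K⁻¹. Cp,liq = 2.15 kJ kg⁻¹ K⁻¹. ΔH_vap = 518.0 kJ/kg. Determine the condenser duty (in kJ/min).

vapour 192→56.1 °C: -175.31 kJ/kg
condensation at 56.1 °C: -518 kJ/kg
liquid 56.1→-27.9 °C: -180.6 kJ/kg
Δh = -175.31 + -518 + -180.6 = -873.91 kJ/kg
Q = ṁ·Δh = 1412 kg/h × -873.91 kJ/kg = -1.234e+06 kJ/h
|Q| = 342.77 kW = 20566 kJ/min

Q_c = 20600 kJ/min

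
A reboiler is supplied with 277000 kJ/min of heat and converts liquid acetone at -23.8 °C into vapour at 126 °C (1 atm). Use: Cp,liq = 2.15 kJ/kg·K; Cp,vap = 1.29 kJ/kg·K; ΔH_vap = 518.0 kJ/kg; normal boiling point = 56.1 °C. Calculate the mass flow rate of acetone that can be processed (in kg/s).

ṁ = 5.92 kg/s

Δh = 2.15×(56.1−-23.8) + 518.0 + 1.29×(126−56.1) = 779.96 kJ/kg
Q = 277000 kJ/min = 4616.7 kJ/s = 4616.7 kJ/s
ṁ = Q/Δh = 4616.7 / 779.96 = 5.9191 kg/s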